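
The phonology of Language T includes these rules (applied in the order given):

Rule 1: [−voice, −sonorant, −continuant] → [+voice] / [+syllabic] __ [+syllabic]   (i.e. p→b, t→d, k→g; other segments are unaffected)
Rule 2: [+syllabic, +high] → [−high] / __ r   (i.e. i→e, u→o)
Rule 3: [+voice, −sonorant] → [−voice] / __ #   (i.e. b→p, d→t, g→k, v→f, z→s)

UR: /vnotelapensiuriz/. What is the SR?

Rule 1 (intervocalic voicing): /t/ is a voiceless stop between vowels /o/ and /e/, so it voices to [d]. /p/ is a voiceless stop between vowels /a/ and /e/, so it voices to [b]. /vnotelapensiuriz/ → vnodelabensiuriz.
Rule 2 (pre-rhotic lowering): /u/ is a high vowel immediately before /r/, so it lowers to [o]. /vnodelabensiuriz/ → vnodelabensioriz.
Rule 3 (final devoicing): /z/ is a voiced obstruent in word-final position, so it devoices to [s]. /vnodelabensioriz/ → vnodelabensioris.

vnodelabensioris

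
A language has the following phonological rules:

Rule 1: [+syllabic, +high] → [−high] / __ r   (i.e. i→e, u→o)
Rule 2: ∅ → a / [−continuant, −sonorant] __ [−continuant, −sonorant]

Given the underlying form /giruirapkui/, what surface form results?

geruerapakui

Rule 1 (pre-rhotic lowering): /i/ is a high vowel immediately before /r/, so it lowers to [e]. /i/ is a high vowel immediately before /r/, so it lowers to [e]. /giruirapkui/ → geruerapkui.
Rule 2 (stop-cluster a-epenthesis): /p/ and /k/ form a stop–stop cluster, so [a] is inserted between them. /geruerapkui/ → geruerapakui.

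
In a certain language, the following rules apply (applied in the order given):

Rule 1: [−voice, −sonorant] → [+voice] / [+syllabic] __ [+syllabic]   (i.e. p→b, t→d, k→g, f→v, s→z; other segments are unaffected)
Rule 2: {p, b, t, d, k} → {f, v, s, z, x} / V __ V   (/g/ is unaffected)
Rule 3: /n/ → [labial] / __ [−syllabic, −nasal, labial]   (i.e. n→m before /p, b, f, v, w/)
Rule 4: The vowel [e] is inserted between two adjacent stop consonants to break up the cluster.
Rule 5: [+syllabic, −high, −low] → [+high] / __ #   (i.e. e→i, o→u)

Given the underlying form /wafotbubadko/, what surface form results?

wavotebuvadeku

Rule 1 (intervocalic voicing): /f/ is a voiceless obstruent between vowels /a/ and /o/, so it voices to [v]. /wafotbubadko/ → wavotbubadko.
Rule 2 (intervocalic spirantization): /b/ is a stop between vowels /u/ and /a/, so it spirantizes to the fricative [v]. /wavotbubadko/ → wavotbuvadko.
Rule 3 (nasal place assimilation): no segment meets the environment; /wavotbuvadko/ is unchanged.
Rule 4 (stop-cluster e-epenthesis): /t/ and /b/ form a stop–stop cluster, so [e] is inserted between them. /d/ and /k/ form a stop–stop cluster, so [e] is inserted between them. /wavotbuvadko/ → wavotebuvadeko.
Rule 5 (final vowel raising): /o/ is a mid vowel in word-final position, so it raises to [u]. /wavotebuvadeko/ → wavotebuvadeku.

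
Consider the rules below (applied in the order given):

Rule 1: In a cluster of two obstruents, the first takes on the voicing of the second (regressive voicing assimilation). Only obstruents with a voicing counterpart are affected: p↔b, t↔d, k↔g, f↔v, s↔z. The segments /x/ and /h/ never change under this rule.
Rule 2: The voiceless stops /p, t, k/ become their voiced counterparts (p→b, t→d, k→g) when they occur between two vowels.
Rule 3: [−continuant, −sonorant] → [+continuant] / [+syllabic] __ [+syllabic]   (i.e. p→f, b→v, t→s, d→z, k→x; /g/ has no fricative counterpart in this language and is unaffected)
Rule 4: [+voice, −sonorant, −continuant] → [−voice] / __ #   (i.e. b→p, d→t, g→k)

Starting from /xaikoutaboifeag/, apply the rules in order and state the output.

Rule 1 (regressive voicing assimilation): no segment meets the environment; /xaikoutaboifeag/ is unchanged.
Rule 2 (intervocalic voicing): /k/ is a voiceless stop between vowels /i/ and /o/, so it voices to [g]. /t/ is a voiceless stop between vowels /u/ and /a/, so it voices to [d]. /xaikoutaboifeag/ → xaigoudaboifeag.
Rule 3 (intervocalic spirantization): /d/ is a stop between vowels /u/ and /a/, so it spirantizes to the fricative [z]. /b/ is a stop between vowels /a/ and /o/, so it spirantizes to the fricative [v]. /xaigoudaboifeag/ → xaigouzavoifeag.
Rule 4 (final devoicing): /g/ is a voiced stop in word-final position, so it devoices to [k]. /xaigouzavoifeag/ → xaigouzavoifeak.

xaigouzavoifeak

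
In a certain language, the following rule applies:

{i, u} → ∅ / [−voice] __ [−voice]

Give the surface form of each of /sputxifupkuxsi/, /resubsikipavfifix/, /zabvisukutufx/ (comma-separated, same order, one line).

sptxfpkxsi, resubskpavffx, zabvisktfx

/sputxifupkuxsi/: /u/ is a high vowel flanked by voiceless consonants /p/ and /t/, so it deletes. /i/ is a high vowel flanked by voiceless consonants /x/ and /f/, so it deletes. /u/ is a high vowel flanked by voiceless consonants /f/ and /p/, so it deletes. /u/ is a high vowel flanked by voiceless consonants /k/ and /x/, so it deletes. → [sptxfpkxsi].
/resubsikipavfifix/: /i/ is a high vowel flanked by voiceless consonants /s/ and /k/, so it deletes. /i/ is a high vowel flanked by voiceless consonants /k/ and /p/, so it deletes. /i/ is a high vowel flanked by voiceless consonants /f/ and /f/, so it deletes. /i/ is a high vowel flanked by voiceless consonants /f/ and /x/, so it deletes. → [resubskpavffx].
/zabvisukutufx/: /u/ is a high vowel flanked by voiceless consonants /s/ and /k/, so it deletes. /u/ is a high vowel flanked by voiceless consonants /k/ and /t/, so it deletes. /u/ is a high vowel flanked by voiceless consonants /t/ and /f/, so it deletes. → [zabvisktfx].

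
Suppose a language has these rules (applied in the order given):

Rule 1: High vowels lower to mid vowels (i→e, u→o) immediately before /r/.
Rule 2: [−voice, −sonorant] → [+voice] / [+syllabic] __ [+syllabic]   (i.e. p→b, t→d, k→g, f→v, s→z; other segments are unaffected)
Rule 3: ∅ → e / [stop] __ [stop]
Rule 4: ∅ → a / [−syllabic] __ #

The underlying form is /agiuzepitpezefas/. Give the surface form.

Rule 1 (pre-rhotic lowering): no segment meets the environment; /agiuzepitpezefas/ is unchanged.
Rule 2 (intervocalic voicing): /p/ is a voiceless obstruent between vowels /e/ and /i/, so it voices to [b]. /f/ is a voiceless obstruent between vowels /e/ and /a/, so it voices to [v]. /agiuzepitpezefas/ → agiuzebitpezevas.
Rule 3 (stop-cluster e-epenthesis): /t/ and /p/ form a stop–stop cluster, so [e] is inserted between them. /agiuzebitpezevas/ → agiuzebitepezevas.
Rule 4 (final a-epenthesis): the form ends in the consonant /s/, so [a] is inserted word-finally. /agiuzebitepezevas/ → agiuzebitepezevasa.

agiuzebitepezevasa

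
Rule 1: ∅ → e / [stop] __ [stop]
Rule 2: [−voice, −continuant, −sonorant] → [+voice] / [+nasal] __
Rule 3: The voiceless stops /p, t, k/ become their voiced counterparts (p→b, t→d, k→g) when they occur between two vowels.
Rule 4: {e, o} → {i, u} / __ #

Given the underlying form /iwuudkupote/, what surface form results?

iwuudegubodi

Rule 1 (stop-cluster e-epenthesis): /d/ and /k/ form a stop–stop cluster, so [e] is inserted between them. /iwuudkupote/ → iwuudekupote.
Rule 2 (post-nasal voicing): no segment meets the environment; /iwuudekupote/ is unchanged.
Rule 3 (intervocalic voicing): /k/ is a voiceless stop between vowels /e/ and /u/, so it voices to [g]. /p/ is a voiceless stop between vowels /u/ and /o/, so it voices to [b]. /t/ is a voiceless stop between vowels /o/ and /e/, so it voices to [d]. /iwuudekupote/ → iwuudegubode.
Rule 4 (final vowel raising): /e/ is a mid vowel in word-final position, so it raises to [i]. /iwuudegubode/ → iwuudegubodi.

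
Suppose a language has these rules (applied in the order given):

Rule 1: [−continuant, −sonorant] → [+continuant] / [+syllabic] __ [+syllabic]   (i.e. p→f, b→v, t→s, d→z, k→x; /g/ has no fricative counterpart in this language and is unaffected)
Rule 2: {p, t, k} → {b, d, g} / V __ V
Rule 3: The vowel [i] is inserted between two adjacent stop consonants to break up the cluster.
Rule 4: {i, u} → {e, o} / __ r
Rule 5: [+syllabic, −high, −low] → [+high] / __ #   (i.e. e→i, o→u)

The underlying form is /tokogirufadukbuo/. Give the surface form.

Rule 1 (intervocalic spirantization): /k/ is a stop between vowels /o/ and /o/, so it spirantizes to the fricative [x]. /d/ is a stop between vowels /a/ and /u/, so it spirantizes to the fricative [z]. /tokogirufadukbuo/ → toxogirufazukbuo.
Rule 2 (intervocalic voicing): no segment meets the environment; /toxogirufazukbuo/ is unchanged.
Rule 3 (stop-cluster i-epenthesis): /k/ and /b/ form a stop–stop cluster, so [i] is inserted between them. /toxogirufazukbuo/ → toxogirufazukibuo.
Rule 4 (pre-rhotic lowering): /i/ is a high vowel immediately before /r/, so it lowers to [e]. /toxogirufazukibuo/ → toxogerufazukibuo.
Rule 5 (final vowel raising): /o/ is a mid vowel in word-final position, so it raises to [u]. /toxogerufazukibuo/ → toxogerufazukibuu.

toxogerufazukibuu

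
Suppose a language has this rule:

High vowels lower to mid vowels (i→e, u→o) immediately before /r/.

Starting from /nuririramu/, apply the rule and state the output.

norereramu

Scanning /nuririramu/: /u/ is a high vowel immediately before /r/, so it lowers to [o]; /i/ is a high vowel immediately before /r/, so it lowers to [e]; /i/ is a high vowel immediately before /r/, so it lowers to [e]; /u/ at position 10 is not in the conditioning environment.
Result: [norereramu].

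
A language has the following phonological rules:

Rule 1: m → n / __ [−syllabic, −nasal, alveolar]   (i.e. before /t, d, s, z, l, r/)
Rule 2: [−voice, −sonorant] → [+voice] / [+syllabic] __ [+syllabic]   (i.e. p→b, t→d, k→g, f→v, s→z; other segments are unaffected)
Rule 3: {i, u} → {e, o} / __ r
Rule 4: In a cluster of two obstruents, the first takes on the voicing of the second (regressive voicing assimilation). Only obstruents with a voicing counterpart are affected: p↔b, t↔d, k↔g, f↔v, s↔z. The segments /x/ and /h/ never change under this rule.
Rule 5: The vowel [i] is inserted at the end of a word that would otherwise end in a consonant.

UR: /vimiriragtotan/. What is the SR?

Rule 1 (nasal place assimilation): no segment meets the environment; /vimiriragtotan/ is unchanged.
Rule 2 (intervocalic voicing): /t/ is a voiceless obstruent between vowels /o/ and /a/, so it voices to [d]. /vimiriragtotan/ → vimiriragtodan.
Rule 3 (pre-rhotic lowering): /i/ is a high vowel immediately before /r/, so it lowers to [e]. /i/ is a high vowel immediately before /r/, so it lowers to [e]. /vimiriragtodan/ → vimereragtodan.
Rule 4 (regressive voicing assimilation): /g/ precedes the voiceless obstruent /t/, so it devoices to [k] by assimilation. /vimereragtodan/ → vimereraktodan.
Rule 5 (final i-epenthesis): the form ends in the consonant /n/, so [i] is inserted word-finally. /vimereraktodan/ → vimereraktodani.

vimereraktodani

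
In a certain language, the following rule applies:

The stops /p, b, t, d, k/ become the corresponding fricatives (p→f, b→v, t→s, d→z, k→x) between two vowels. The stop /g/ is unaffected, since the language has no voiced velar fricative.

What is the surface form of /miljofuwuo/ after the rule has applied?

miljofuwuo

No segment of /miljofuwuo/ meets the structural description of the rule, so the form surfaces unchanged.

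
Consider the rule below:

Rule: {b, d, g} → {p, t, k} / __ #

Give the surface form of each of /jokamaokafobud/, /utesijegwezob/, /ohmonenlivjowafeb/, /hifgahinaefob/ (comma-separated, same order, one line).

jokamaokafobut, utesijegwezop, ohmonenlivjowafep, hifgahinaefop

/jokamaokafobud/: /d/ is a voiced stop in word-final position, so it devoices to [t]. → [jokamaokafobut].
/utesijegwezob/: /b/ is a voiced stop in word-final position, so it devoices to [p]. → [utesijegwezop].
/ohmonenlivjowafeb/: /b/ is a voiced stop in word-final position, so it devoices to [p]. → [ohmonenlivjowafep].
/hifgahinaefob/: /b/ is a voiced stop in word-final position, so it devoices to [p]. → [hifgahinaefop].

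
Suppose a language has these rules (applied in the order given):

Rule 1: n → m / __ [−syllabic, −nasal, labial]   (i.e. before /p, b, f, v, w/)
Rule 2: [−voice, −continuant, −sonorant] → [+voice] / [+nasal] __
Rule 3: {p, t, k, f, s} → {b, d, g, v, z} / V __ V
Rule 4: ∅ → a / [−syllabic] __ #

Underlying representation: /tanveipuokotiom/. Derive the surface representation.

tamveibuogodioma

Rule 1 (nasal place assimilation): /n/ precedes the labial consonant /v/, so it assimilates in place to [m]. /tanveipuokotiom/ → tamveipuokotiom.
Rule 2 (post-nasal voicing): no segment meets the environment; /tamveipuokotiom/ is unchanged.
Rule 3 (intervocalic voicing): /p/ is a voiceless obstruent between vowels /i/ and /u/, so it voices to [b]. /k/ is a voiceless obstruent between vowels /o/ and /o/, so it voices to [g]. /t/ is a voiceless obstruent between vowels /o/ and /i/, so it voices to [d]. /tamveipuokotiom/ → tamveibuogodiom.
Rule 4 (final a-epenthesis): the form ends in the consonant /m/, so [a] is inserted word-finally. /tamveibuogodiom/ → tamveibuogodioma.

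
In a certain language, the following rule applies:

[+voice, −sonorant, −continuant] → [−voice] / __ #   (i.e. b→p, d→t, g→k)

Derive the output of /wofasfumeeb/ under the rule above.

wofasfumeep

/b/ is a voiced stop in word-final position, so it devoices to [p].
Surface form: [wofasfumeep].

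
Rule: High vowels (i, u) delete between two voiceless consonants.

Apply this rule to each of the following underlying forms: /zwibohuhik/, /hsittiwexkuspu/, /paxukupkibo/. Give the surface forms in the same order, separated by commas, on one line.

zwibohhk, hsttiwexkspu, paxkpkibo

/zwibohuhik/: /u/ is a high vowel flanked by voiceless consonants /h/ and /h/, so it deletes. /i/ is a high vowel flanked by voiceless consonants /h/ and /k/, so it deletes. → [zwibohhk].
/hsittiwexkuspu/: /i/ is a high vowel flanked by voiceless consonants /s/ and /t/, so it deletes. /u/ is a high vowel flanked by voiceless consonants /k/ and /s/, so it deletes. → [hsttiwexkspu].
/paxukupkibo/: /u/ is a high vowel flanked by voiceless consonants /x/ and /k/, so it deletes. /u/ is a high vowel flanked by voiceless consonants /k/ and /p/, so it deletes. → [paxkpkibo].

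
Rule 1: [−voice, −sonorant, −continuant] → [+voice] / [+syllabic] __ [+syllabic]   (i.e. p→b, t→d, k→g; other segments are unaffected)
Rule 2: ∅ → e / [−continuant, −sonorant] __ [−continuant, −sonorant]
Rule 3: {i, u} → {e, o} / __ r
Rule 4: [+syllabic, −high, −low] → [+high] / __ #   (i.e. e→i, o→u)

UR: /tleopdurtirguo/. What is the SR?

Rule 1 (intervocalic voicing): no segment meets the environment; /tleopdurtirguo/ is unchanged.
Rule 2 (stop-cluster e-epenthesis): /p/ and /d/ form a stop–stop cluster, so [e] is inserted between them. /tleopdurtirguo/ → tleopedurtirguo.
Rule 3 (pre-rhotic lowering): /u/ is a high vowel immediately before /r/, so it lowers to [o]. /i/ is a high vowel immediately before /r/, so it lowers to [e]. /tleopedurtirguo/ → tleopedorterguo.
Rule 4 (final vowel raising): /o/ is a mid vowel in word-final position, so it raises to [u]. /tleopedorterguo/ → tleopedorterguu.

tleopedorterguu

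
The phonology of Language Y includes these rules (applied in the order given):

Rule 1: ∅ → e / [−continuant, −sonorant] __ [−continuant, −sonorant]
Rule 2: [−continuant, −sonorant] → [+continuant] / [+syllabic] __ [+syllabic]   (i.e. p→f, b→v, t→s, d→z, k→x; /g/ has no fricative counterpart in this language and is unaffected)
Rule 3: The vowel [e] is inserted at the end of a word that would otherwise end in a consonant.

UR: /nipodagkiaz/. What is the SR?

nifozagexiaze

Rule 1 (stop-cluster e-epenthesis): /g/ and /k/ form a stop–stop cluster, so [e] is inserted between them. /nipodagkiaz/ → nipodagekiaz.
Rule 2 (intervocalic spirantization): /p/ is a stop between vowels /i/ and /o/, so it spirantizes to the fricative [f]. /d/ is a stop between vowels /o/ and /a/, so it spirantizes to the fricative [z]. /k/ is a stop between vowels /e/ and /i/, so it spirantizes to the fricative [x]. /nipodagekiaz/ → nifozagexiaz.
Rule 3 (final e-epenthesis): the form ends in the consonant /z/, so [e] is inserted word-finally. /nifozagexiaz/ → nifozagexiaze.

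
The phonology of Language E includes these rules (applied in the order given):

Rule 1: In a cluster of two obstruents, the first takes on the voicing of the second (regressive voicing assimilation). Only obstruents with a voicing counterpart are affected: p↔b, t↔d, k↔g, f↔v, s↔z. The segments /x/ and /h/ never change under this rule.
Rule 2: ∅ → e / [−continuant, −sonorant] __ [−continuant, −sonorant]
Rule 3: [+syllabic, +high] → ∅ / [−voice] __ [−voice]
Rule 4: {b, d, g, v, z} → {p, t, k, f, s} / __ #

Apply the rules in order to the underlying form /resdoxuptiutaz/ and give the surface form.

Rule 1 (regressive voicing assimilation): /s/ precedes the voiced obstruent /d/, so it voices to [z] by assimilation. /resdoxuptiutaz/ → rezdoxuptiutaz.
Rule 2 (stop-cluster e-epenthesis): /p/ and /t/ form a stop–stop cluster, so [e] is inserted between them. /rezdoxuptiutaz/ → rezdoxupetiutaz.
Rule 3 (high vowel syncope): /u/ is a high vowel flanked by voiceless consonants /x/ and /p/, so it deletes. /rezdoxupetiutaz/ → rezdoxpetiutaz.
Rule 4 (final devoicing): /z/ is a voiced obstruent in word-final position, so it devoices to [s]. /rezdoxpetiutaz/ → rezdoxpetiutas.

rezdoxpetiutas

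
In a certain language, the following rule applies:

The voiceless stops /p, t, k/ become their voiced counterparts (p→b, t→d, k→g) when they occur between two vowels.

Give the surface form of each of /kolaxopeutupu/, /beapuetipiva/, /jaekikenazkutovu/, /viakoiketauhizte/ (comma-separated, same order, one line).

kolaxobeudubu, beabuedibiva, jaegigenazkudovu, viagoigedauhizte

/kolaxopeutupu/: /p/ is a voiceless stop between vowels /o/ and /e/, so it voices to [b]. /t/ is a voiceless stop between vowels /u/ and /u/, so it voices to [d]. /p/ is a voiceless stop between vowels /u/ and /u/, so it voices to [b]. → [kolaxobeudubu].
/beapuetipiva/: /p/ is a voiceless stop between vowels /a/ and /u/, so it voices to [b]. /t/ is a voiceless stop between vowels /e/ and /i/, so it voices to [d]. /p/ is a voiceless stop between vowels /i/ and /i/, so it voices to [b]. → [beabuedibiva].
/jaekikenazkutovu/: /k/ is a voiceless stop between vowels /e/ and /i/, so it voices to [g]. /k/ is a voiceless stop between vowels /i/ and /e/, so it voices to [g]. /t/ is a voiceless stop between vowels /u/ and /o/, so it voices to [d]. → [jaegigenazkudovu].
/viakoiketauhizte/: /k/ is a voiceless stop between vowels /a/ and /o/, so it voices to [g]. /k/ is a voiceless stop between vowels /i/ and /e/, so it voices to [g]. /t/ is a voiceless stop between vowels /e/ and /a/, so it voices to [d]. → [viagoigedauhizte].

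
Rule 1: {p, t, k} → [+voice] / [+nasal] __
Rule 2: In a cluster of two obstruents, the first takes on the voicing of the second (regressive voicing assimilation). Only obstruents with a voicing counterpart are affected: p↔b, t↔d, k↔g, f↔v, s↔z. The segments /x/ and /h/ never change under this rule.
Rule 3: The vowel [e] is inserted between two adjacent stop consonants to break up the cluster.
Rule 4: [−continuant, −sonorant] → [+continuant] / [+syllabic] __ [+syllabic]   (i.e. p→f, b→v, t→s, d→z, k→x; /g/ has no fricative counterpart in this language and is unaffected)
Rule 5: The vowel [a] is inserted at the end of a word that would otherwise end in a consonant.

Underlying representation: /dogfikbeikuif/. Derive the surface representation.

dokfigeveixuifa

Rule 1 (post-nasal voicing): no segment meets the environment; /dogfikbeikuif/ is unchanged.
Rule 2 (regressive voicing assimilation): /g/ precedes the voiceless obstruent /f/, so it devoices to [k] by assimilation. /k/ precedes the voiced obstruent /b/, so it voices to [g] by assimilation. /dogfikbeikuif/ → dokfigbeikuif.
Rule 3 (stop-cluster e-epenthesis): /g/ and /b/ form a stop–stop cluster, so [e] is inserted between them. /dokfigbeikuif/ → dokfigebeikuif.
Rule 4 (intervocalic spirantization): /b/ is a stop between vowels /e/ and /e/, so it spirantizes to the fricative [v]. /k/ is a stop between vowels /i/ and /u/, so it spirantizes to the fricative [x]. /dokfigebeikuif/ → dokfigeveixuif.
Rule 5 (final a-epenthesis): the form ends in the consonant /f/, so [a] is inserted word-finally. /dokfigeveixuif/ → dokfigeveixuifa.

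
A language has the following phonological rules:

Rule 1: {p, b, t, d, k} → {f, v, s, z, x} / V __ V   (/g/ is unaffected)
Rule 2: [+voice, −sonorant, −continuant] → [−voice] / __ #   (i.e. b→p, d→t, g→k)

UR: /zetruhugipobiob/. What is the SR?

zetruhugifoviop

Rule 1 (intervocalic spirantization): /p/ is a stop between vowels /i/ and /o/, so it spirantizes to the fricative [f]. /b/ is a stop between vowels /o/ and /i/, so it spirantizes to the fricative [v]. /zetruhugipobiob/ → zetruhugifoviob.
Rule 2 (final devoicing): /b/ is a voiced stop in word-final position, so it devoices to [p]. /zetruhugifoviob/ → zetruhugifoviop.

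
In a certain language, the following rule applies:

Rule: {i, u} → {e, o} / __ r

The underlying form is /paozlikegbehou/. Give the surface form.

No segment of /paozlikegbehou/ meets the structural description of the rule, so the form surfaces unchanged.

paozlikegbehou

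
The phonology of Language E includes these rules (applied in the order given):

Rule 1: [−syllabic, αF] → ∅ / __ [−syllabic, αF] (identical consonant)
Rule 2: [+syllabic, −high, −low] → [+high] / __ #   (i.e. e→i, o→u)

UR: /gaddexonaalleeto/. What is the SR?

gadexonaaleetu

Rule 1 (degemination): /dd/ is a geminate; the first /d/ deletes. /ll/ is a geminate; the first /l/ deletes. /gaddexonaalleeto/ → gadexonaaleeto.
Rule 2 (final vowel raising): /o/ is a mid vowel in word-final position, so it raises to [u]. /gadexonaaleeto/ → gadexonaaleetu.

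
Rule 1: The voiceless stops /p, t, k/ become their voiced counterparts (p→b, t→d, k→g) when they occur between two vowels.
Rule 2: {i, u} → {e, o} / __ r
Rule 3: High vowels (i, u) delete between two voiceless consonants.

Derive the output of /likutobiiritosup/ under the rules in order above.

ligudobieridosp

Rule 1 (intervocalic voicing): /k/ is a voiceless stop between vowels /i/ and /u/, so it voices to [g]. /t/ is a voiceless stop between vowels /u/ and /o/, so it voices to [d]. /t/ is a voiceless stop between vowels /i/ and /o/, so it voices to [d]. /likutobiiritosup/ → ligudobiiridosup.
Rule 2 (pre-rhotic lowering): /i/ is a high vowel immediately before /r/, so it lowers to [e]. /ligudobiiridosup/ → ligudobieridosup.
Rule 3 (high vowel syncope): /u/ is a high vowel flanked by voiceless consonants /s/ and /p/, so it deletes. /ligudobieridosup/ → ligudobieridosp.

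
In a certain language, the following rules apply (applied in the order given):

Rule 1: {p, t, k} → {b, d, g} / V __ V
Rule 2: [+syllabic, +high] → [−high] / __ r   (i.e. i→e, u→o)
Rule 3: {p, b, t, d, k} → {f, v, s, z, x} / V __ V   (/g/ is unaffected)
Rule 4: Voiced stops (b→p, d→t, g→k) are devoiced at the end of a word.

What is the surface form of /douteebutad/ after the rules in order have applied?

Rule 1 (intervocalic voicing): /t/ is a voiceless stop between vowels /u/ and /e/, so it voices to [d]. /t/ is a voiceless stop between vowels /u/ and /a/, so it voices to [d]. /douteebutad/ → doudeebudad.
Rule 2 (pre-rhotic lowering): no segment meets the environment; /doudeebudad/ is unchanged.
Rule 3 (intervocalic spirantization): /d/ is a stop between vowels /u/ and /e/, so it spirantizes to the fricative [z]. /b/ is a stop between vowels /e/ and /u/, so it spirantizes to the fricative [v]. /d/ is a stop between vowels /u/ and /a/, so it spirantizes to the fricative [z]. /doudeebudad/ → douzeevuzad.
Rule 4 (final devoicing): /d/ is a voiced stop in word-final position, so it devoices to [t]. /douzeevuzad/ → douzeevuzat.

douzeevuzat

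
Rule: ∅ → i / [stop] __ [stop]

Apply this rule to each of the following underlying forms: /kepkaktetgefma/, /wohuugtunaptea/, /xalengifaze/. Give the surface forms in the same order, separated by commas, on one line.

kepikakitetigefma, wohuugitunapitea, xalengifaze

/kepkaktetgefma/: /p/ and /k/ form a stop–stop cluster, so [i] is inserted between them. /k/ and /t/ form a stop–stop cluster, so [i] is inserted between them. /t/ and /g/ form a stop–stop cluster, so [i] is inserted between them. → [kepikakitetigefma].
/wohuugtunaptea/: /g/ and /t/ form a stop–stop cluster, so [i] is inserted between them. /p/ and /t/ form a stop–stop cluster, so [i] is inserted between them. → [wohuugitunapitea].
/xalengifaze/: the rule's environment is not met; surfaces unchanged as [xalengifaze].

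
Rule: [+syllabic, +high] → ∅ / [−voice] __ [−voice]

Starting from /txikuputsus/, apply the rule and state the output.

/i/ is a high vowel flanked by voiceless consonants /x/ and /k/, so it deletes.
/u/ is a high vowel flanked by voiceless consonants /k/ and /p/, so it deletes.
/u/ is a high vowel flanked by voiceless consonants /p/ and /t/, so it deletes.
/u/ is a high vowel flanked by voiceless consonants /s/ and /s/, so it deletes.
Surface form: [txkptss].

txkptss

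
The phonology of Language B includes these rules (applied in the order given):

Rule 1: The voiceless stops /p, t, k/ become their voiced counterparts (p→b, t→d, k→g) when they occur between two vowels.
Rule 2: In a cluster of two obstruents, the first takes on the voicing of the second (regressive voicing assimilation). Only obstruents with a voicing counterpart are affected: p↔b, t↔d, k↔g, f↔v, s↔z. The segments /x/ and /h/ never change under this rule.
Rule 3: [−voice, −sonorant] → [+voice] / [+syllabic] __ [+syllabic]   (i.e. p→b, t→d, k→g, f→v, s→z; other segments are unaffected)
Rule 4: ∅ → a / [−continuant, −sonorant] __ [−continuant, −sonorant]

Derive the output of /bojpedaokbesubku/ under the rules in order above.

Rule 1 (intervocalic voicing): no segment meets the environment; /bojpedaokbesubku/ is unchanged.
Rule 2 (regressive voicing assimilation): /k/ precedes the voiced obstruent /b/, so it voices to [g] by assimilation. /b/ precedes the voiceless obstruent /k/, so it devoices to [p] by assimilation. /bojpedaokbesubku/ → bojpedaogbesupku.
Rule 3 (intervocalic voicing): /s/ is a voiceless obstruent between vowels /e/ and /u/, so it voices to [z]. /bojpedaogbesupku/ → bojpedaogbezupku.
Rule 4 (stop-cluster a-epenthesis): /g/ and /b/ form a stop–stop cluster, so [a] is inserted between them. /p/ and /k/ form a stop–stop cluster, so [a] is inserted between them. /bojpedaogbezupku/ → bojpedaogabezupaku.

bojpedaogabezupaku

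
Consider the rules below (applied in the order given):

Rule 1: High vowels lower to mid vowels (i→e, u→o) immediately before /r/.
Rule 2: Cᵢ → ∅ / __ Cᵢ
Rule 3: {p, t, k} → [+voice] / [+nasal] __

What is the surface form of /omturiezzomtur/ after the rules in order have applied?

omdoriezomdor

Rule 1 (pre-rhotic lowering): /u/ is a high vowel immediately before /r/, so it lowers to [o]. /u/ is a high vowel immediately before /r/, so it lowers to [o]. /omturiezzomtur/ → omtoriezzomtor.
Rule 2 (degemination): /zz/ is a geminate; the first /z/ deletes. /omtoriezzomtor/ → omtoriezomtor.
Rule 3 (post-nasal voicing): /t/ is a voiceless stop immediately after the nasal /m/, so it voices to [d]. /t/ is a voiceless stop immediately after the nasal /m/, so it voices to [d]. /omtoriezomtor/ → omdoriezomdor.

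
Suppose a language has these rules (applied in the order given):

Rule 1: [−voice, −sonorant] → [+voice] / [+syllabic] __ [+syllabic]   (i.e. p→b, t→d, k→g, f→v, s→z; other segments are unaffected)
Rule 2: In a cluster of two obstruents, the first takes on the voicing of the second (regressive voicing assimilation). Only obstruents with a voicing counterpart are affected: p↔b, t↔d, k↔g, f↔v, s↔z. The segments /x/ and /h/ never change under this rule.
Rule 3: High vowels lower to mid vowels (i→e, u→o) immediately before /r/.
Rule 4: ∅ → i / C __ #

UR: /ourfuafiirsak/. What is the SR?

Rule 1 (intervocalic voicing): /f/ is a voiceless obstruent between vowels /a/ and /i/, so it voices to [v]. /ourfuafiirsak/ → ourfuaviirsak.
Rule 2 (regressive voicing assimilation): no segment meets the environment; /ourfuaviirsak/ is unchanged.
Rule 3 (pre-rhotic lowering): /u/ is a high vowel immediately before /r/, so it lowers to [o]. /i/ is a high vowel immediately before /r/, so it lowers to [e]. /ourfuaviirsak/ → oorfuaviersak.
Rule 4 (final i-epenthesis): the form ends in the consonant /k/, so [i] is inserted word-finally. /oorfuaviersak/ → oorfuaviersaki.

oorfuaviersaki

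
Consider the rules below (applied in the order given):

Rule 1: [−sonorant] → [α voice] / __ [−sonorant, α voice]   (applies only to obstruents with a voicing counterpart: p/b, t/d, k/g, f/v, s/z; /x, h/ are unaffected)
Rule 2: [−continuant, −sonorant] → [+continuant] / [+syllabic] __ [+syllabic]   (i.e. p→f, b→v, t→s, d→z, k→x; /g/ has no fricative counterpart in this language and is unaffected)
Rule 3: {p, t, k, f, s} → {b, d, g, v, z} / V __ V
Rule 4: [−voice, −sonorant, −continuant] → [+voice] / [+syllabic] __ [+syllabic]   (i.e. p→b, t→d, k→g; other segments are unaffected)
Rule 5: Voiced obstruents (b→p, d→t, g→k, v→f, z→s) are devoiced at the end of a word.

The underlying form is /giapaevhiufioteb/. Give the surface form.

giavaefhiuviozep

Rule 1 (regressive voicing assimilation): /v/ precedes the voiceless obstruent /h/, so it devoices to [f] by assimilation. /giapaevhiufioteb/ → giapaefhiufioteb.
Rule 2 (intervocalic spirantization): /p/ is a stop between vowels /a/ and /a/, so it spirantizes to the fricative [f]. /t/ is a stop between vowels /o/ and /e/, so it spirantizes to the fricative [s]. /giapaefhiufioteb/ → giafaefhiufioseb.
Rule 3 (intervocalic voicing): /f/ is a voiceless obstruent between vowels /a/ and /a/, so it voices to [v]. /f/ is a voiceless obstruent between vowels /u/ and /i/, so it voices to [v]. /s/ is a voiceless obstruent between vowels /o/ and /e/, so it voices to [z]. /giafaefhiufioseb/ → giavaefhiuviozeb.
Rule 4 (intervocalic voicing): no segment meets the environment; /giavaefhiuviozeb/ is unchanged.
Rule 5 (final devoicing): /b/ is a voiced obstruent in word-final position, so it devoices to [p]. /giavaefhiuviozeb/ → giavaefhiuviozep.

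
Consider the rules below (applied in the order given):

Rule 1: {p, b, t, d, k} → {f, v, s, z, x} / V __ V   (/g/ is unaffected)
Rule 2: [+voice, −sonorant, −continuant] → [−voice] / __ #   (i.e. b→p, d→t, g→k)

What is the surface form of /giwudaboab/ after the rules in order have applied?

Rule 1 (intervocalic spirantization): /d/ is a stop between vowels /u/ and /a/, so it spirantizes to the fricative [z]. /b/ is a stop between vowels /a/ and /o/, so it spirantizes to the fricative [v]. /giwudaboab/ → giwuzavoab.
Rule 2 (final devoicing): /b/ is a voiced stop in word-final position, so it devoices to [p]. /giwuzavoab/ → giwuzavoap.

giwuzavoap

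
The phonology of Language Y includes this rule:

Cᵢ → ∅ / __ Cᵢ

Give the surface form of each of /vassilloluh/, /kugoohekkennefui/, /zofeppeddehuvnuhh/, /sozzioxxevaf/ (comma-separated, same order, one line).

vasiloluh, kugoohekenefui, zofepedehuvnuh, sozioxevaf

/vassilloluh/: /ss/ is a geminate; the first /s/ deletes. /ll/ is a geminate; the first /l/ deletes. → [vasiloluh].
/kugoohekkennefui/: /kk/ is a geminate; the first /k/ deletes. /nn/ is a geminate; the first /n/ deletes. → [kugoohekenefui].
/zofeppeddehuvnuhh/: /pp/ is a geminate; the first /p/ deletes. /dd/ is a geminate; the first /d/ deletes. /hh/ is a geminate; the first /h/ deletes. → [zofepedehuvnuh].
/sozzioxxevaf/: /zz/ is a geminate; the first /z/ deletes. /xx/ is a geminate; the first /x/ deletes. → [sozioxevaf].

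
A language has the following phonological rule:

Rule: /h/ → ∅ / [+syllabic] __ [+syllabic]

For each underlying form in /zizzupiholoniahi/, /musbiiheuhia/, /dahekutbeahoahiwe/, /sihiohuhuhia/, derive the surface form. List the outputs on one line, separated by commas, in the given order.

zizzupioloniai, musbiieuia, daekutbeaoaiwe, siiouuia

/zizzupiholoniahi/: /h/ occurs between vowels /i/ and /o/, so it deletes. /h/ occurs between vowels /a/ and /i/, so it deletes. → [zizzupioloniai].
/musbiiheuhia/: /h/ occurs between vowels /i/ and /e/, so it deletes. /h/ occurs between vowels /u/ and /i/, so it deletes. → [musbiieuia].
/dahekutbeahoahiwe/: /h/ occurs between vowels /a/ and /e/, so it deletes. /h/ occurs between vowels /a/ and /o/, so it deletes. /h/ occurs between vowels /a/ and /i/, so it deletes. → [daekutbeaoaiwe].
/sihiohuhuhia/: /h/ occurs between vowels /i/ and /i/, so it deletes. /h/ occurs between vowels /o/ and /u/, so it deletes. /h/ occurs between vowels /u/ and /u/, so it deletes. /h/ occurs between vowels /u/ and /i/, so it deletes. → [siiouuia].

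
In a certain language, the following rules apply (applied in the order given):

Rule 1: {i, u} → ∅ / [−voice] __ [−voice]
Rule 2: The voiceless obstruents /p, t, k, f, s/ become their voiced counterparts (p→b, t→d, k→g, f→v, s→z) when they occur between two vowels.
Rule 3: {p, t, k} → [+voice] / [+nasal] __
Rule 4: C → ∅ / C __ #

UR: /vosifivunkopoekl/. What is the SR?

vosfivungoboek

Rule 1 (high vowel syncope): /i/ is a high vowel flanked by voiceless consonants /s/ and /f/, so it deletes. /vosifivunkopoekl/ → vosfivunkopoekl.
Rule 2 (intervocalic voicing): /p/ is a voiceless obstruent between vowels /o/ and /o/, so it voices to [b]. /vosfivunkopoekl/ → vosfivunkoboekl.
Rule 3 (post-nasal voicing): /k/ is a voiceless stop immediately after the nasal /n/, so it voices to [g]. /vosfivunkoboekl/ → vosfivungoboekl.
Rule 4 (final cluster simplification): /l/ is the second consonant of a word-final cluster /kl/, so it deletes. /vosfivungoboekl/ → vosfivungoboek.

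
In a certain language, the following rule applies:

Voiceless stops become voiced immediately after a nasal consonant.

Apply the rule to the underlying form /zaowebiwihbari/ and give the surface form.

No segment of /zaowebiwihbari/ meets the structural description of the rule, so the form surfaces unchanged.

zaowebiwihbari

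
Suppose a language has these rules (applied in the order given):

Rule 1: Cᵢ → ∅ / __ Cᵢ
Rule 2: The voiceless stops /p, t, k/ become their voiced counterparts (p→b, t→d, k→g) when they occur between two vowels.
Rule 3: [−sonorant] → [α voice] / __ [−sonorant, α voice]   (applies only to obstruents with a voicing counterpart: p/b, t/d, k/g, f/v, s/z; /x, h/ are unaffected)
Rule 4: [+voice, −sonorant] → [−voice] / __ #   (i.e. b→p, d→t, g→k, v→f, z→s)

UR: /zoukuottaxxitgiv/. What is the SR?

Rule 1 (degemination): /tt/ is a geminate; the first /t/ deletes. /xx/ is a geminate; the first /x/ deletes. /zoukuottaxxitgiv/ → zoukuotaxitgiv.
Rule 2 (intervocalic voicing): /k/ is a voiceless stop between vowels /u/ and /u/, so it voices to [g]. /t/ is a voiceless stop between vowels /o/ and /a/, so it voices to [d]. /zoukuotaxitgiv/ → zouguodaxitgiv.
Rule 3 (regressive voicing assimilation): /t/ precedes the voiced obstruent /g/, so it voices to [d] by assimilation. /zouguodaxitgiv/ → zouguodaxidgiv.
Rule 4 (final devoicing): /v/ is a voiced obstruent in word-final position, so it devoices to [f]. /zouguodaxidgiv/ → zouguodaxidgif.

zouguodaxidgif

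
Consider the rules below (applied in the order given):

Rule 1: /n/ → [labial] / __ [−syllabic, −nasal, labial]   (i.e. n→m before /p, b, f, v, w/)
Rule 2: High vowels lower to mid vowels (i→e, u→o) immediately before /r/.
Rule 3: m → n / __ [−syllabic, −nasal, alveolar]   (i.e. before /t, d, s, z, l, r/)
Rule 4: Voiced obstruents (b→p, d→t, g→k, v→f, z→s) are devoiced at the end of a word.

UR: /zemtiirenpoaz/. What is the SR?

Rule 1 (nasal place assimilation): /n/ precedes the labial consonant /p/, so it assimilates in place to [m]. /zemtiirenpoaz/ → zemtiirempoaz.
Rule 2 (pre-rhotic lowering): /i/ is a high vowel immediately before /r/, so it lowers to [e]. /zemtiirempoaz/ → zemtierempoaz.
Rule 3 (nasal place assimilation): /m/ precedes the alveolar consonant /t/, so it assimilates in place to [n]. /zemtierempoaz/ → zentierempoaz.
Rule 4 (final devoicing): /z/ is a voiced obstruent in word-final position, so it devoices to [s]. /zentierempoaz/ → zentierempoas.

zentierempoas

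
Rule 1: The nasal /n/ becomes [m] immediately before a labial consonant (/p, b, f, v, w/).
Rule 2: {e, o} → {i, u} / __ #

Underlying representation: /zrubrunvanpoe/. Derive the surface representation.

Rule 1 (nasal place assimilation): /n/ precedes the labial consonant /v/, so it assimilates in place to [m]. /n/ precedes the labial consonant /p/, so it assimilates in place to [m]. /zrubrunvanpoe/ → zrubrumvampoe.
Rule 2 (final vowel raising): /e/ is a mid vowel in word-final position, so it raises to [i]. /zrubrumvampoe/ → zrubrumvampoi.

zrubrumvampoi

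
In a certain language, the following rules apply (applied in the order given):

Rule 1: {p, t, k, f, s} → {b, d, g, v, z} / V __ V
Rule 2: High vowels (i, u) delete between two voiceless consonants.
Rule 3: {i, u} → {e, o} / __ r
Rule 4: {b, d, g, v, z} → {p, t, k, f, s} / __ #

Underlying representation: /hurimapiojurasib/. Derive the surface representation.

Rule 1 (intervocalic voicing): /p/ is a voiceless obstruent between vowels /a/ and /i/, so it voices to [b]. /s/ is a voiceless obstruent between vowels /a/ and /i/, so it voices to [z]. /hurimapiojurasib/ → hurimabiojurazib.
Rule 2 (high vowel syncope): no segment meets the environment; /hurimabiojurazib/ is unchanged.
Rule 3 (pre-rhotic lowering): /u/ is a high vowel immediately before /r/, so it lowers to [o]. /u/ is a high vowel immediately before /r/, so it lowers to [o]. /hurimabiojurazib/ → horimabiojorazib.
Rule 4 (final devoicing): /b/ is a voiced obstruent in word-final position, so it devoices to [p]. /horimabiojorazib/ → horimabiojorazip.

horimabiojorazip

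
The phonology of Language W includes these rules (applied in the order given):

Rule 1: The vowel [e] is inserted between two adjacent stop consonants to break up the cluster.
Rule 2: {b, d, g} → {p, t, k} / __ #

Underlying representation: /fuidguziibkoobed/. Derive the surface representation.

fuideguziibekoobet

Rule 1 (stop-cluster e-epenthesis): /d/ and /g/ form a stop–stop cluster, so [e] is inserted between them. /b/ and /k/ form a stop–stop cluster, so [e] is inserted between them. /fuidguziibkoobed/ → fuideguziibekoobed.
Rule 2 (final devoicing): /d/ is a voiced stop in word-final position, so it devoices to [t]. /fuideguziibekoobed/ → fuideguziibekoobet.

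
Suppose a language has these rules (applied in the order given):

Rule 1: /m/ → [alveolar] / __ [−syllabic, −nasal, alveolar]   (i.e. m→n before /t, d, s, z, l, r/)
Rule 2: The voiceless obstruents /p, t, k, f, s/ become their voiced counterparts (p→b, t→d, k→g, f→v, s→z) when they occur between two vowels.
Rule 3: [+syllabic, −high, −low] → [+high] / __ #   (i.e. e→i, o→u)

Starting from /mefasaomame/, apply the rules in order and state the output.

Rule 1 (nasal place assimilation): no segment meets the environment; /mefasaomame/ is unchanged.
Rule 2 (intervocalic voicing): /f/ is a voiceless obstruent between vowels /e/ and /a/, so it voices to [v]. /s/ is a voiceless obstruent between vowels /a/ and /a/, so it voices to [z]. /mefasaomame/ → mevazaomame.
Rule 3 (final vowel raising): /e/ is a mid vowel in word-final position, so it raises to [i]. /mevazaomame/ → mevazaomami.

mevazaomami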